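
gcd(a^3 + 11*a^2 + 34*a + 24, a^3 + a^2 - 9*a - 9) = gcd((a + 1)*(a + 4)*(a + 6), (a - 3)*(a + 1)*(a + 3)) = a + 1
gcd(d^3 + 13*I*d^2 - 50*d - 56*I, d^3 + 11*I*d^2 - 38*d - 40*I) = d^2 + 6*I*d - 8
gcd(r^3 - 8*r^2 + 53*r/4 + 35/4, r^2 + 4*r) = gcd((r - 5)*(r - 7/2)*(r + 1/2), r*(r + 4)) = 1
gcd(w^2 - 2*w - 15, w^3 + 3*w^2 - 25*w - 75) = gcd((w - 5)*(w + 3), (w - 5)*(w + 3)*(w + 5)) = w^2 - 2*w - 15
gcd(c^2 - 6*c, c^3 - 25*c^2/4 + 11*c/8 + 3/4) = c - 6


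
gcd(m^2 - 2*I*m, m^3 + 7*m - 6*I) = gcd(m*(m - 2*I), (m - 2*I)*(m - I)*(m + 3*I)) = m - 2*I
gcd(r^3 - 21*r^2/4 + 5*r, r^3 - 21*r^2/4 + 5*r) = r^3 - 21*r^2/4 + 5*r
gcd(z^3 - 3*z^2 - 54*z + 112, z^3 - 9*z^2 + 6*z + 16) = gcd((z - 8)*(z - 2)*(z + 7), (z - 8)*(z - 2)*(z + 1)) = z^2 - 10*z + 16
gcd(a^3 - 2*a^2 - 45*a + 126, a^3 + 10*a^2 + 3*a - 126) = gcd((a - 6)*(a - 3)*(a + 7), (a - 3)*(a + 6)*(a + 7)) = a^2 + 4*a - 21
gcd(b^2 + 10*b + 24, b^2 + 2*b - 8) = b + 4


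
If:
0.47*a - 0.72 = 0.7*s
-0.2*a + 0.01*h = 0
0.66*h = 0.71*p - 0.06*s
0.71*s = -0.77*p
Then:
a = 0.05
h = 1.07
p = 0.92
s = -0.99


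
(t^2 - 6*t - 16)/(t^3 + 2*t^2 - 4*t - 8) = (t - 8)/(t^2 - 4)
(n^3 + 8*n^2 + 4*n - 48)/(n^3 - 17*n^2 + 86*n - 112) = (n^2 + 10*n + 24)/(n^2 - 15*n + 56)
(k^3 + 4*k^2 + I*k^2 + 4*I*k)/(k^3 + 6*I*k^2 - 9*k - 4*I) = k*(k + 4)/(k^2 + 5*I*k - 4)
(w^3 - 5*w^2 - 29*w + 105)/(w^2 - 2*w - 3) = (w^2 - 2*w - 35)/(w + 1)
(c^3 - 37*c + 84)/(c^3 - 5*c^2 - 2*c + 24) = (c + 7)/(c + 2)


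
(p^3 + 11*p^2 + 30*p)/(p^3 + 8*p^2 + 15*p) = (p + 6)/(p + 3)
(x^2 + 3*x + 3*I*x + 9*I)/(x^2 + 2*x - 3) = (x + 3*I)/(x - 1)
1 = 1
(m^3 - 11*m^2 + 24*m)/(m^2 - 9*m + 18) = m*(m - 8)/(m - 6)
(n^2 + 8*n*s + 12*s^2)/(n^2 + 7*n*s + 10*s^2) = (n + 6*s)/(n + 5*s)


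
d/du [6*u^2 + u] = 12*u + 1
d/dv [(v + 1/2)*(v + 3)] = 2*v + 7/2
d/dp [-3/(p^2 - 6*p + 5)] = 6*(p - 3)/(p^2 - 6*p + 5)^2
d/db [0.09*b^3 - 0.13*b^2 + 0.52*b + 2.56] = 0.27*b^2 - 0.26*b + 0.52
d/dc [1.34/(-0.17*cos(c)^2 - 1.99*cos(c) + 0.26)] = -(0.4556*cos(c) + 2.6666)*sin(c)/(0.17*cos(c)^2 + 1.99*cos(c) - 0.26)^2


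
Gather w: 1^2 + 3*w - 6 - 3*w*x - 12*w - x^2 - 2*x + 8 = w*(-3*x - 9) - x^2 - 2*x + 3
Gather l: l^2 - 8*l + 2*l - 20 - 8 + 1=l^2 - 6*l - 27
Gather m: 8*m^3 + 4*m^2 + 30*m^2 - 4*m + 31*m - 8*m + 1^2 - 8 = 8*m^3 + 34*m^2 + 19*m - 7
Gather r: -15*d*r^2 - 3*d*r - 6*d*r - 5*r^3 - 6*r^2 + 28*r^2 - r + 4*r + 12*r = -5*r^3 + r^2*(22 - 15*d) + r*(15 - 9*d)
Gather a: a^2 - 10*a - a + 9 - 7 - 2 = a^2 - 11*a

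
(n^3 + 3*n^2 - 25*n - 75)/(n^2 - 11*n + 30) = (n^2 + 8*n + 15)/(n - 6)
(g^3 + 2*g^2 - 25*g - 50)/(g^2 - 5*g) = g + 7 + 10/g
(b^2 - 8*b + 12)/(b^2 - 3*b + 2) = (b - 6)/(b - 1)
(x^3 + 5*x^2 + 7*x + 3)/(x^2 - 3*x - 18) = (x^2 + 2*x + 1)/(x - 6)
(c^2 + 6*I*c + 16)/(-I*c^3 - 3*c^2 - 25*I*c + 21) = (-c^2 - 6*I*c - 16)/(I*c^3 + 3*c^2 + 25*I*c - 21)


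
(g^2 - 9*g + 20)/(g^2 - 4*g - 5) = (g - 4)/(g + 1)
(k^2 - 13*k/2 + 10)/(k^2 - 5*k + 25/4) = 2*(k - 4)/(2*k - 5)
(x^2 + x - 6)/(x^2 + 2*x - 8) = (x + 3)/(x + 4)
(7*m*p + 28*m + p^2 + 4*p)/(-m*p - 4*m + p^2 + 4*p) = (7*m + p)/(-m + p)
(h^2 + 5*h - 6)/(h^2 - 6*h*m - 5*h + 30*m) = (h^2 + 5*h - 6)/(h^2 - 6*h*m - 5*h + 30*m)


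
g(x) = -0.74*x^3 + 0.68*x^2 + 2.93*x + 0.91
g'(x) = -2.22*x^2 + 1.36*x + 2.93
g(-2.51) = 9.54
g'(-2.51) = -14.47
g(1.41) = 4.32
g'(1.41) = 0.43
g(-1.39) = 0.14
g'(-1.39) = -3.25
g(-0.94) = -0.63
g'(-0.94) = -0.31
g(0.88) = 3.51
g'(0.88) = 2.41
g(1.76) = 4.14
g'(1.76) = -1.55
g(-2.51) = 9.54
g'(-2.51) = -14.47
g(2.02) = 3.50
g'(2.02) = -3.38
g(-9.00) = 569.08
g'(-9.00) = -189.13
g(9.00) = -457.10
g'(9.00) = -164.65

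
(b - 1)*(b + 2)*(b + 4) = b^3 + 5*b^2 + 2*b - 8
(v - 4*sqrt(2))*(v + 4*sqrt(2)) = v^2 - 32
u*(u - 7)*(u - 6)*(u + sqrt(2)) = u^4 - 13*u^3 + sqrt(2)*u^3 - 13*sqrt(2)*u^2 + 42*u^2 + 42*sqrt(2)*u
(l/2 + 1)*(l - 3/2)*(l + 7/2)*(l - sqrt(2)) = l^4/2 - sqrt(2)*l^3/2 + 2*l^3 - 2*sqrt(2)*l^2 - 5*l^2/8 - 21*l/4 + 5*sqrt(2)*l/8 + 21*sqrt(2)/4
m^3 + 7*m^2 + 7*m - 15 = (m - 1)*(m + 3)*(m + 5)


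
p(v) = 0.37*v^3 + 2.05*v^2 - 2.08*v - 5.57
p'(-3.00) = -4.39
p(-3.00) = 9.13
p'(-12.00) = 108.56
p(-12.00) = -324.77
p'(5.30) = 50.83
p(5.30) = 96.07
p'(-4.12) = -0.13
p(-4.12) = 11.92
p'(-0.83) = -4.72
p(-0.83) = -2.64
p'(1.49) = 6.49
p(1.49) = -2.89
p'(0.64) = 1.00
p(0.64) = -5.96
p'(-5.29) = 7.29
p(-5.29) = 8.03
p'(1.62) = 7.48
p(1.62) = -1.99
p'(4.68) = 41.42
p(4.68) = 67.52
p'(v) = 1.11*v^2 + 4.1*v - 2.08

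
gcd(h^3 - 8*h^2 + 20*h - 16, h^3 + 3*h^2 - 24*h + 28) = h^2 - 4*h + 4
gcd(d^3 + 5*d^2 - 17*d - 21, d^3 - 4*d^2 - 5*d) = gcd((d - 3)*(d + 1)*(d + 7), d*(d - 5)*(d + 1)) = d + 1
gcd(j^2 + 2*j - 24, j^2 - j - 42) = j + 6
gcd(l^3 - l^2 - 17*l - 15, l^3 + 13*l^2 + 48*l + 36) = l + 1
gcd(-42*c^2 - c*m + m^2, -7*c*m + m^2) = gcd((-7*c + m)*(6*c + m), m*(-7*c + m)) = 7*c - m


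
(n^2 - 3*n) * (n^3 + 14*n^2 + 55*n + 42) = n^5 + 11*n^4 + 13*n^3 - 123*n^2 - 126*n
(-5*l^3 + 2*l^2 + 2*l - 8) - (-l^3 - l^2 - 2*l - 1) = -4*l^3 + 3*l^2 + 4*l - 7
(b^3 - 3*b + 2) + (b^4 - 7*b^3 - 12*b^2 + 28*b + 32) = b^4 - 6*b^3 - 12*b^2 + 25*b + 34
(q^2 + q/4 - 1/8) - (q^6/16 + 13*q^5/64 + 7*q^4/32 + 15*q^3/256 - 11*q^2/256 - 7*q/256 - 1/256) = -q^6/16 - 13*q^5/64 - 7*q^4/32 - 15*q^3/256 + 267*q^2/256 + 71*q/256 - 31/256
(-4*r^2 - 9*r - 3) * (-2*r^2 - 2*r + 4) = 8*r^4 + 26*r^3 + 8*r^2 - 30*r - 12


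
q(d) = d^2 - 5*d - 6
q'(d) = 2*d - 5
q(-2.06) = 8.54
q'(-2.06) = -9.12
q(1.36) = -10.95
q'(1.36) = -2.28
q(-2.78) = 15.63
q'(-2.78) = -10.56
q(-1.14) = 1.00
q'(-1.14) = -7.28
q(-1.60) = 4.56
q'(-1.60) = -8.20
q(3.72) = -10.76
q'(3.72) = 2.44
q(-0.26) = -4.63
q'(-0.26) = -5.52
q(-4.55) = 37.45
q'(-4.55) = -14.10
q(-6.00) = 60.00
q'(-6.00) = -17.00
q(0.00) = -6.00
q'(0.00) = -5.00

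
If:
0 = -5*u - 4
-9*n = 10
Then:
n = -10/9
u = -4/5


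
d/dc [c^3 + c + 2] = 3*c^2 + 1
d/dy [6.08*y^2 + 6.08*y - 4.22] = 12.16*y + 6.08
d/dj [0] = 0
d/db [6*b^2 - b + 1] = 12*b - 1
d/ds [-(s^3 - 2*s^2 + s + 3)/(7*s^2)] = (-s^3 + s + 6)/(7*s^3)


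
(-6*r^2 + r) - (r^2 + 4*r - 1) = -7*r^2 - 3*r + 1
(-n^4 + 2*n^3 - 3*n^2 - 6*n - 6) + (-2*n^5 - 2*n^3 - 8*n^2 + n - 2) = -2*n^5 - n^4 - 11*n^2 - 5*n - 8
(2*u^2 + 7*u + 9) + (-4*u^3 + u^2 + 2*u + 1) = -4*u^3 + 3*u^2 + 9*u + 10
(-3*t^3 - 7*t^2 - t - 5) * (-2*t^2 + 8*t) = 6*t^5 - 10*t^4 - 54*t^3 + 2*t^2 - 40*t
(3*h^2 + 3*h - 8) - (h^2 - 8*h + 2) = 2*h^2 + 11*h - 10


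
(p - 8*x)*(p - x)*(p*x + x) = p^3*x - 9*p^2*x^2 + p^2*x + 8*p*x^3 - 9*p*x^2 + 8*x^3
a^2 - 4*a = a*(a - 4)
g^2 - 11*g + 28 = (g - 7)*(g - 4)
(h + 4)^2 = h^2 + 8*h + 16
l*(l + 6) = l^2 + 6*l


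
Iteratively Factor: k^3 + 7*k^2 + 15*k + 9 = (k + 3)*(k^2 + 4*k + 3) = (k + 1)*(k + 3)*(k + 3)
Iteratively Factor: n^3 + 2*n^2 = (n)*(n^2 + 2*n) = n^2*(n + 2)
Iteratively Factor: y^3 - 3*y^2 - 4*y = (y)*(y^2 - 3*y - 4) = y*(y - 4)*(y + 1)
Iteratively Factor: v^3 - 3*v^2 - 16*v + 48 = (v + 4)*(v^2 - 7*v + 12) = (v - 3)*(v + 4)*(v - 4)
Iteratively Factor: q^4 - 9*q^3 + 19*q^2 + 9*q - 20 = (q + 1)*(q^3 - 10*q^2 + 29*q - 20) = (q - 1)*(q + 1)*(q^2 - 9*q + 20) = (q - 4)*(q - 1)*(q + 1)*(q - 5)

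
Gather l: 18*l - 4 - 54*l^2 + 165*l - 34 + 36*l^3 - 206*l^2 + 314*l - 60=36*l^3 - 260*l^2 + 497*l - 98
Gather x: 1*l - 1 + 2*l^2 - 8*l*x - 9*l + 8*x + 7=2*l^2 - 8*l + x*(8 - 8*l) + 6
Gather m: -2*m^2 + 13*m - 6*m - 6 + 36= -2*m^2 + 7*m + 30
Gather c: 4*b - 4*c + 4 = 4*b - 4*c + 4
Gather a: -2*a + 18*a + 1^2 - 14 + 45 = 16*a + 32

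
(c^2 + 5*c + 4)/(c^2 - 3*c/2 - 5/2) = 2*(c + 4)/(2*c - 5)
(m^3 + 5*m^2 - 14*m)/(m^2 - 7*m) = (m^2 + 5*m - 14)/(m - 7)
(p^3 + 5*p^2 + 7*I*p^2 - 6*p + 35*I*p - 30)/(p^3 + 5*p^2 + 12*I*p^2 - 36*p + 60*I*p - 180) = (p + I)/(p + 6*I)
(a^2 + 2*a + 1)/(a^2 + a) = (a + 1)/a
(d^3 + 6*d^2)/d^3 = (d + 6)/d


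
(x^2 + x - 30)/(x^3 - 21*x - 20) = (x + 6)/(x^2 + 5*x + 4)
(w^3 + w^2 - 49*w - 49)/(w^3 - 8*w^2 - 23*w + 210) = (w^2 + 8*w + 7)/(w^2 - w - 30)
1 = 1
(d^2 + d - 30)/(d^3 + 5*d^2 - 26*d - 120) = 1/(d + 4)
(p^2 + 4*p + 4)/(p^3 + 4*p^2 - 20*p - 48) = (p + 2)/(p^2 + 2*p - 24)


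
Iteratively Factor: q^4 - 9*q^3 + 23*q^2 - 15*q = (q - 1)*(q^3 - 8*q^2 + 15*q) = q*(q - 1)*(q^2 - 8*q + 15) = q*(q - 3)*(q - 1)*(q - 5)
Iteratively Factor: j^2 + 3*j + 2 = (j + 2)*(j + 1)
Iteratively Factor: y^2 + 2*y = (y + 2)*(y)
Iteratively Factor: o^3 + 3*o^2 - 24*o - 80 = (o - 5)*(o^2 + 8*o + 16) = (o - 5)*(o + 4)*(o + 4)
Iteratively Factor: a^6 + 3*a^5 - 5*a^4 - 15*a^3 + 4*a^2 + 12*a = (a - 2)*(a^5 + 5*a^4 + 5*a^3 - 5*a^2 - 6*a) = (a - 2)*(a + 1)*(a^4 + 4*a^3 + a^2 - 6*a) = (a - 2)*(a + 1)*(a + 2)*(a^3 + 2*a^2 - 3*a) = a*(a - 2)*(a + 1)*(a + 2)*(a^2 + 2*a - 3) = a*(a - 2)*(a - 1)*(a + 1)*(a + 2)*(a + 3)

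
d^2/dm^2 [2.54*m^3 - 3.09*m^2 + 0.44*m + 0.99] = 15.24*m - 6.18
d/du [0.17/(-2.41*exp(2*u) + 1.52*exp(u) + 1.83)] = (0.8194*exp(u) - 0.2584)*exp(u)/(-2.41*exp(2*u) + 1.52*exp(u) + 1.83)^2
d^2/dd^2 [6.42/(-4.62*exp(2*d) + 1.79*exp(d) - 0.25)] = (-6.42*(9.24*exp(d) - 1.79)*(18.48*exp(d) - 3.58)*exp(d) + (118.6416*exp(d) - 11.4918)*(4.62*exp(2*d) - 1.79*exp(d) + 0.25))*exp(d)/(4.62*exp(2*d) - 1.79*exp(d) + 0.25)^3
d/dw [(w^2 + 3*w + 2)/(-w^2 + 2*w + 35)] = (5*w^2 + 74*w + 101)/(w^4 - 4*w^3 - 66*w^2 + 140*w + 1225)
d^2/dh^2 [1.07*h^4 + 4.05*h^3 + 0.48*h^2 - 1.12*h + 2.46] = 12.84*h^2 + 24.3*h + 0.96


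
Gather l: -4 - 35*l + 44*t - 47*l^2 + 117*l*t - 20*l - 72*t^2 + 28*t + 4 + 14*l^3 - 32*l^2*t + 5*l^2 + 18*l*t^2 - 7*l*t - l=14*l^3 + l^2*(-32*t - 42) + l*(18*t^2 + 110*t - 56) - 72*t^2 + 72*t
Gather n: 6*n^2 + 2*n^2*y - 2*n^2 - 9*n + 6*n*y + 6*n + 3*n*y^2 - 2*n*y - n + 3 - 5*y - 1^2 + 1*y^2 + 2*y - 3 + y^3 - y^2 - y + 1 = n^2*(2*y + 4) + n*(3*y^2 + 4*y - 4) + y^3 - 4*y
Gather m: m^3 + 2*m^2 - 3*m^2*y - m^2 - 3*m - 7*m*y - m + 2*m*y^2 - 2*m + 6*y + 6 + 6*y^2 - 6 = m^3 + m^2*(1 - 3*y) + m*(2*y^2 - 7*y - 6) + 6*y^2 + 6*y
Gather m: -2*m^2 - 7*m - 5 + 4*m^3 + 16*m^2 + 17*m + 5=4*m^3 + 14*m^2 + 10*m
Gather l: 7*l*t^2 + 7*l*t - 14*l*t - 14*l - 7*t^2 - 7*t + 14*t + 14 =l*(7*t^2 - 7*t - 14) - 7*t^2 + 7*t + 14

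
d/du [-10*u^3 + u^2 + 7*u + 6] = -30*u^2 + 2*u + 7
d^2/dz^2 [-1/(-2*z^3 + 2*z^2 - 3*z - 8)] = 2*(2*(1 - 3*z)*(2*z^3 - 2*z^2 + 3*z + 8) + (6*z^2 - 4*z + 3)^2)/(2*z^3 - 2*z^2 + 3*z + 8)^3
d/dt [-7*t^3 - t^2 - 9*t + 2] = -21*t^2 - 2*t - 9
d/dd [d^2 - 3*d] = 2*d - 3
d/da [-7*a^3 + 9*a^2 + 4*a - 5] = -21*a^2 + 18*a + 4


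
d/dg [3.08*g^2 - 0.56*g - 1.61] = 6.16*g - 0.56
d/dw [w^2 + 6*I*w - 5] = 2*w + 6*I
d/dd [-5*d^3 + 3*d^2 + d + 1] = -15*d^2 + 6*d + 1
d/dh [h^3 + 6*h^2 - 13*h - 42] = 3*h^2 + 12*h - 13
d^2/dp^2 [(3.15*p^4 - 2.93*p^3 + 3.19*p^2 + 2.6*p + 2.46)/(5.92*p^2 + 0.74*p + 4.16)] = (220.79232*p^6 + 82.7971200000001*p^5 + 475.80372*p^4 + 450.549592*p^3 + 645.953664*p^2 - 623.75616*p - 24.069584)/(207.474688*p^6 + 77.803008*p^5 + 447.104448*p^4 + 109.749992*p^3 + 314.181504*p^2 + 38.418432*p + 71.991296)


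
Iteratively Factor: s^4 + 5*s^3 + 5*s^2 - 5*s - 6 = (s - 1)*(s^3 + 6*s^2 + 11*s + 6) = (s - 1)*(s + 2)*(s^2 + 4*s + 3) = (s - 1)*(s + 1)*(s + 2)*(s + 3)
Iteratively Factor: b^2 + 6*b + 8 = (b + 2)*(b + 4)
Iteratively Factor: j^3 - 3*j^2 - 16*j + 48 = (j - 3)*(j^2 - 16) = (j - 3)*(j + 4)*(j - 4)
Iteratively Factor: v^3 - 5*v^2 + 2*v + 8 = (v - 2)*(v^2 - 3*v - 4) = (v - 4)*(v - 2)*(v + 1)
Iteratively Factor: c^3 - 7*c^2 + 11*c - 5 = (c - 5)*(c^2 - 2*c + 1) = (c - 5)*(c - 1)*(c - 1)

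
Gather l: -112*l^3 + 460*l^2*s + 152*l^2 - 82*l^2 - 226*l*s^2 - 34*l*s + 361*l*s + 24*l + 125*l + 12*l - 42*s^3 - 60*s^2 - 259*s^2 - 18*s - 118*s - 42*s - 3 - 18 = -112*l^3 + l^2*(460*s + 70) + l*(-226*s^2 + 327*s + 161) - 42*s^3 - 319*s^2 - 178*s - 21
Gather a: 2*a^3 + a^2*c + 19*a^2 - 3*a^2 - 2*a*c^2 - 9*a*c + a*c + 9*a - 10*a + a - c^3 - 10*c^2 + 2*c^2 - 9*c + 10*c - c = 2*a^3 + a^2*(c + 16) + a*(-2*c^2 - 8*c) - c^3 - 8*c^2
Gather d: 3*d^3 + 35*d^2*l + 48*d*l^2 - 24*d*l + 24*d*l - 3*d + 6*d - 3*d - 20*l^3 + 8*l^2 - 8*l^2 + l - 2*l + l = 3*d^3 + 35*d^2*l + 48*d*l^2 - 20*l^3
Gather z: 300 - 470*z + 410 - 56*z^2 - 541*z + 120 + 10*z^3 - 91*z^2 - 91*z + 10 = 10*z^3 - 147*z^2 - 1102*z + 840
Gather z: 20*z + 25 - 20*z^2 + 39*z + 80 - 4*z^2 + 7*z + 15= -24*z^2 + 66*z + 120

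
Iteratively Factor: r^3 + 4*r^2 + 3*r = (r)*(r^2 + 4*r + 3) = r*(r + 1)*(r + 3)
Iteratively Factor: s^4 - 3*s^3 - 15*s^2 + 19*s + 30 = (s - 2)*(s^3 - s^2 - 17*s - 15) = (s - 2)*(s + 3)*(s^2 - 4*s - 5) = (s - 2)*(s + 1)*(s + 3)*(s - 5)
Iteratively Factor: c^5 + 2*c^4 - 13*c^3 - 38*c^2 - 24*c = (c + 2)*(c^4 - 13*c^2 - 12*c) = (c + 2)*(c + 3)*(c^3 - 3*c^2 - 4*c) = (c - 4)*(c + 2)*(c + 3)*(c^2 + c) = c*(c - 4)*(c + 2)*(c + 3)*(c + 1)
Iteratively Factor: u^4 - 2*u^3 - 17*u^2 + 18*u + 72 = (u - 3)*(u^3 + u^2 - 14*u - 24) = (u - 3)*(u + 3)*(u^2 - 2*u - 8) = (u - 4)*(u - 3)*(u + 3)*(u + 2)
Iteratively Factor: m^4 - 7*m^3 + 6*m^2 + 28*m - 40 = (m + 2)*(m^3 - 9*m^2 + 24*m - 20) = (m - 2)*(m + 2)*(m^2 - 7*m + 10) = (m - 2)^2*(m + 2)*(m - 5)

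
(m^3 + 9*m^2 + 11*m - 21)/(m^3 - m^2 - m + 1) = (m^2 + 10*m + 21)/(m^2 - 1)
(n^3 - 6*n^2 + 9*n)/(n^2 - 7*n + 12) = n*(n - 3)/(n - 4)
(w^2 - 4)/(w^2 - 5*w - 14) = (w - 2)/(w - 7)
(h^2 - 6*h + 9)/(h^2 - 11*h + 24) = (h - 3)/(h - 8)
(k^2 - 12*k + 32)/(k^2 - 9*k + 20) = (k - 8)/(k - 5)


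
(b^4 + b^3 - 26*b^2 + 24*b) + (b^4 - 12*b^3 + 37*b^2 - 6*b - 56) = 2*b^4 - 11*b^3 + 11*b^2 + 18*b - 56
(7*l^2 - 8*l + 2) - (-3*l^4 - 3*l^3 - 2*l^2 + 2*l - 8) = 3*l^4 + 3*l^3 + 9*l^2 - 10*l + 10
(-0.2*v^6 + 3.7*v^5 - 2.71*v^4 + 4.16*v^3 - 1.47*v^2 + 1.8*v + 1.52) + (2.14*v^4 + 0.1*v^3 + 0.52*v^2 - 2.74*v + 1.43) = -0.2*v^6 + 3.7*v^5 - 0.57*v^4 + 4.26*v^3 - 0.95*v^2 - 0.94*v + 2.95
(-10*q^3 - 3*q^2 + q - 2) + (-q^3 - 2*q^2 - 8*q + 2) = -11*q^3 - 5*q^2 - 7*q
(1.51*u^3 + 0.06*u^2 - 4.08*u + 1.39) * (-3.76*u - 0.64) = -5.6776*u^4 - 1.192*u^3 + 15.3024*u^2 - 2.6152*u - 0.8896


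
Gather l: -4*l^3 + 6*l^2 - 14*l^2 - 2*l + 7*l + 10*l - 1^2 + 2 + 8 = -4*l^3 - 8*l^2 + 15*l + 9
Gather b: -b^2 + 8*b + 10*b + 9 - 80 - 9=-b^2 + 18*b - 80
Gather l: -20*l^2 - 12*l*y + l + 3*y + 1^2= -20*l^2 + l*(1 - 12*y) + 3*y + 1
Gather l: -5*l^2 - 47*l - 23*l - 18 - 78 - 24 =-5*l^2 - 70*l - 120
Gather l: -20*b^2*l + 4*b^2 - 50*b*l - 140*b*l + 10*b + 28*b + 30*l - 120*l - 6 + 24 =4*b^2 + 38*b + l*(-20*b^2 - 190*b - 90) + 18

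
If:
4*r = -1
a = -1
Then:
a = -1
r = -1/4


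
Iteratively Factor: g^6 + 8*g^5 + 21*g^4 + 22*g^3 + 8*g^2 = (g + 1)*(g^5 + 7*g^4 + 14*g^3 + 8*g^2) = (g + 1)*(g + 4)*(g^4 + 3*g^3 + 2*g^2) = g*(g + 1)*(g + 4)*(g^3 + 3*g^2 + 2*g) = g^2*(g + 1)*(g + 4)*(g^2 + 3*g + 2) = g^2*(g + 1)*(g + 2)*(g + 4)*(g + 1)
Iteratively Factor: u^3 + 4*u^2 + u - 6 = (u + 3)*(u^2 + u - 2) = (u - 1)*(u + 3)*(u + 2)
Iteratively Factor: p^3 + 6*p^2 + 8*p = (p + 4)*(p^2 + 2*p) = (p + 2)*(p + 4)*(p)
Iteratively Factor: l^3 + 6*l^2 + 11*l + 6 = (l + 1)*(l^2 + 5*l + 6) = (l + 1)*(l + 3)*(l + 2)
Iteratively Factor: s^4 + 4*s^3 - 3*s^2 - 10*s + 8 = (s + 2)*(s^3 + 2*s^2 - 7*s + 4) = (s - 1)*(s + 2)*(s^2 + 3*s - 4) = (s - 1)^2*(s + 2)*(s + 4)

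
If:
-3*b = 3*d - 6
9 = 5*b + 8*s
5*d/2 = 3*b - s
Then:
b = 1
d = 1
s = 1/2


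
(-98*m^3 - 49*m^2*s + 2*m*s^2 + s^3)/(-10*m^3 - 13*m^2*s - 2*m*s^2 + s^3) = (-49*m^2 + s^2)/(-5*m^2 - 4*m*s + s^2)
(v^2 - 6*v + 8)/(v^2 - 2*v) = (v - 4)/v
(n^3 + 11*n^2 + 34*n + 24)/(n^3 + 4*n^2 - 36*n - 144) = (n + 1)/(n - 6)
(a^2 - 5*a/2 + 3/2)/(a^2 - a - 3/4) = 2*(a - 1)/(2*a + 1)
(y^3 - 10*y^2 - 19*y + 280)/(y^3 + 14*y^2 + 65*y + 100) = (y^2 - 15*y + 56)/(y^2 + 9*y + 20)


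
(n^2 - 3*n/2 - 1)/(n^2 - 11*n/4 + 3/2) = 2*(2*n + 1)/(4*n - 3)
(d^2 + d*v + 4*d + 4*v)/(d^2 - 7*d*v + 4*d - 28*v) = (-d - v)/(-d + 7*v)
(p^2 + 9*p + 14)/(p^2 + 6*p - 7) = (p + 2)/(p - 1)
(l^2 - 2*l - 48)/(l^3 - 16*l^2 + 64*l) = (l + 6)/(l*(l - 8))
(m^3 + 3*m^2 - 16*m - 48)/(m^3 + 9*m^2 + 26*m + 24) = (m - 4)/(m + 2)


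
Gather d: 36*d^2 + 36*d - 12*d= 36*d^2 + 24*d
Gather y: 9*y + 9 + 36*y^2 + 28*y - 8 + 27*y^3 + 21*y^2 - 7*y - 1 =27*y^3 + 57*y^2 + 30*y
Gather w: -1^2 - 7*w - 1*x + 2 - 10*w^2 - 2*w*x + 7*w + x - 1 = -10*w^2 - 2*w*x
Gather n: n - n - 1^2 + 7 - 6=0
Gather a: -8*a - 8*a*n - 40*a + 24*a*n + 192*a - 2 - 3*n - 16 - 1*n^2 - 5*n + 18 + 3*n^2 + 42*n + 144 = a*(16*n + 144) + 2*n^2 + 34*n + 144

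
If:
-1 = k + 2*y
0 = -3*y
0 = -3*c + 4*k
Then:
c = -4/3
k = -1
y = 0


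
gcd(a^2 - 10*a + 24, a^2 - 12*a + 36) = a - 6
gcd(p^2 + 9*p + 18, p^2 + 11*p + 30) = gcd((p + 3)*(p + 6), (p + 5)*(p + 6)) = p + 6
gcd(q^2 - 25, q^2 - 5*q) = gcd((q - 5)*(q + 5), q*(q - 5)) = q - 5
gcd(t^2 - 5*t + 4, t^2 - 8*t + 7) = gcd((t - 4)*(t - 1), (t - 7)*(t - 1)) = t - 1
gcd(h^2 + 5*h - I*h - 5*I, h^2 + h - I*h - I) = h - I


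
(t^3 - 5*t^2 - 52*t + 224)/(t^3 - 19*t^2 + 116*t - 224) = (t + 7)/(t - 7)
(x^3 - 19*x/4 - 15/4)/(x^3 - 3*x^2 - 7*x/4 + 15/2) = (x + 1)/(x - 2)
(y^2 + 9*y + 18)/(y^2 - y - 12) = (y + 6)/(y - 4)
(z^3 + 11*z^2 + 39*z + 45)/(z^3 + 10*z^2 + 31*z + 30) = (z + 3)/(z + 2)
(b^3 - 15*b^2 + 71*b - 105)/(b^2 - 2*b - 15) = (b^2 - 10*b + 21)/(b + 3)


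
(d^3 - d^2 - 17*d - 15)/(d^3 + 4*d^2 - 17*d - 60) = (d^2 - 4*d - 5)/(d^2 + d - 20)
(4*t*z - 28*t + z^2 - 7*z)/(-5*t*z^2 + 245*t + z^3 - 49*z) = (4*t + z)/(-5*t*z - 35*t + z^2 + 7*z)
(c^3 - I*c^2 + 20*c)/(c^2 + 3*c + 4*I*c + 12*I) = c*(c - 5*I)/(c + 3)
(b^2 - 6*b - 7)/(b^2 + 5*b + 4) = (b - 7)/(b + 4)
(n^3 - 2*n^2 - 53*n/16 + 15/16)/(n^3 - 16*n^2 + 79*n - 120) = (n^2 + n - 5/16)/(n^2 - 13*n + 40)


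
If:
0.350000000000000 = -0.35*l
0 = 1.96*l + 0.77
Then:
No Solution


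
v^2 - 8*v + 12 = (v - 6)*(v - 2)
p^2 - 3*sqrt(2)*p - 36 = (p - 6*sqrt(2))*(p + 3*sqrt(2))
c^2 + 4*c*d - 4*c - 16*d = (c - 4)*(c + 4*d)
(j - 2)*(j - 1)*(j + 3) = j^3 - 7*j + 6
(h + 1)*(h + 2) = h^2 + 3*h + 2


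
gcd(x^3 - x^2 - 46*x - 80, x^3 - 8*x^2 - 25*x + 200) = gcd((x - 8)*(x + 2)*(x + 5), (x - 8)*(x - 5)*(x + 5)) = x^2 - 3*x - 40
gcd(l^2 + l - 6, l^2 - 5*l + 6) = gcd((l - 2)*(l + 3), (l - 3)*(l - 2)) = l - 2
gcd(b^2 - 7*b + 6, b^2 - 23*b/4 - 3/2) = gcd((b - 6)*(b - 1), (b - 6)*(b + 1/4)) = b - 6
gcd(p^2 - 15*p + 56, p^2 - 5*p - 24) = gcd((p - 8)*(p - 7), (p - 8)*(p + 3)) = p - 8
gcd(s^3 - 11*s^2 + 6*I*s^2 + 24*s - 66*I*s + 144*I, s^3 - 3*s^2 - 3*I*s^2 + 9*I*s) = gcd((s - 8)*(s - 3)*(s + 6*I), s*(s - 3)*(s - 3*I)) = s - 3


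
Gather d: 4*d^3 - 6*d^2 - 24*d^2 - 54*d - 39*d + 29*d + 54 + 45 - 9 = 4*d^3 - 30*d^2 - 64*d + 90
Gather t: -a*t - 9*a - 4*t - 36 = -9*a + t*(-a - 4) - 36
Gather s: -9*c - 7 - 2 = -9*c - 9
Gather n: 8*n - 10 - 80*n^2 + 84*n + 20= -80*n^2 + 92*n + 10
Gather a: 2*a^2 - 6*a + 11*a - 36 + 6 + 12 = 2*a^2 + 5*a - 18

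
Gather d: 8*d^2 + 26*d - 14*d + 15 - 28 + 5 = 8*d^2 + 12*d - 8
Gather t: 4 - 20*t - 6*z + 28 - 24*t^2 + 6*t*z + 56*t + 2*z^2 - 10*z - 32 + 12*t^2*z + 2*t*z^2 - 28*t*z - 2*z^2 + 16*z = t^2*(12*z - 24) + t*(2*z^2 - 22*z + 36)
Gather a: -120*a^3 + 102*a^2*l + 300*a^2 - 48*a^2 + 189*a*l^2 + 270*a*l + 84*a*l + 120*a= -120*a^3 + a^2*(102*l + 252) + a*(189*l^2 + 354*l + 120)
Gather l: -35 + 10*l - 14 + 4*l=14*l - 49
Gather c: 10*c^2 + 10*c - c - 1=10*c^2 + 9*c - 1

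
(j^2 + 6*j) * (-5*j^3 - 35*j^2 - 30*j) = -5*j^5 - 65*j^4 - 240*j^3 - 180*j^2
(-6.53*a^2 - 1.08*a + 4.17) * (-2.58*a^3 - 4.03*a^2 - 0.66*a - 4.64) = 16.8474*a^5 + 29.1023*a^4 - 2.0964*a^3 + 14.2069*a^2 + 2.259*a - 19.3488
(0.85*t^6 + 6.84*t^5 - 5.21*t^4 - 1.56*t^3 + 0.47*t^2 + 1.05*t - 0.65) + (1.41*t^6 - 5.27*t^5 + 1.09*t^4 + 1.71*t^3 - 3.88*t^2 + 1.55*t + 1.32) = 2.26*t^6 + 1.57*t^5 - 4.12*t^4 + 0.15*t^3 - 3.41*t^2 + 2.6*t + 0.67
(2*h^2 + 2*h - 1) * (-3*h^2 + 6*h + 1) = -6*h^4 + 6*h^3 + 17*h^2 - 4*h - 1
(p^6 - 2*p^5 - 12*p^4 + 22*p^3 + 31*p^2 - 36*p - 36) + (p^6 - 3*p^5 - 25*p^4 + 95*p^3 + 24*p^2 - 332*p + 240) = 2*p^6 - 5*p^5 - 37*p^4 + 117*p^3 + 55*p^2 - 368*p + 204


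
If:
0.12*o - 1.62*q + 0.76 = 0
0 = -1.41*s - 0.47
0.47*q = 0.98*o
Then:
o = 0.23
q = 0.49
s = -0.33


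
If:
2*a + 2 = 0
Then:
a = -1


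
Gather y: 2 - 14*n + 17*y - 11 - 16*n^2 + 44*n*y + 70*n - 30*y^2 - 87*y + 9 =-16*n^2 + 56*n - 30*y^2 + y*(44*n - 70)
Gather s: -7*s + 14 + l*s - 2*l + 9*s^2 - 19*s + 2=-2*l + 9*s^2 + s*(l - 26) + 16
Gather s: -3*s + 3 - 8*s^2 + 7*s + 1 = -8*s^2 + 4*s + 4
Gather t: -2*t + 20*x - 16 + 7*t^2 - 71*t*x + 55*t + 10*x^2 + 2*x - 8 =7*t^2 + t*(53 - 71*x) + 10*x^2 + 22*x - 24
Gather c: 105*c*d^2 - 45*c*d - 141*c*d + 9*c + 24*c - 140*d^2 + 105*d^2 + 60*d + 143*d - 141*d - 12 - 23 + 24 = c*(105*d^2 - 186*d + 33) - 35*d^2 + 62*d - 11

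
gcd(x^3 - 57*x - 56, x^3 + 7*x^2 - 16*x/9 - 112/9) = x + 7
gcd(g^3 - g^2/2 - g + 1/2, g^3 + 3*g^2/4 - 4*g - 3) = 1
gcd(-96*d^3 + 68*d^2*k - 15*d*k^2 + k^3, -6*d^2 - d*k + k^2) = 3*d - k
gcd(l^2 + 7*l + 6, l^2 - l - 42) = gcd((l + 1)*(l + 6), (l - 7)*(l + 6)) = l + 6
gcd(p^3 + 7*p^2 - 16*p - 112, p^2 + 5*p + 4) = p + 4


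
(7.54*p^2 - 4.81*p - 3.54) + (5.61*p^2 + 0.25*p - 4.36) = 13.15*p^2 - 4.56*p - 7.9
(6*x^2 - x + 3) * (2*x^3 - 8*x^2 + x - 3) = 12*x^5 - 50*x^4 + 20*x^3 - 43*x^2 + 6*x - 9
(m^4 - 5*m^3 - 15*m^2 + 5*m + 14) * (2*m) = 2*m^5 - 10*m^4 - 30*m^3 + 10*m^2 + 28*m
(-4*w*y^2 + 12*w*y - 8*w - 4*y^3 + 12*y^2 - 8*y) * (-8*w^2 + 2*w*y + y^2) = 32*w^3*y^2 - 96*w^3*y + 64*w^3 + 24*w^2*y^3 - 72*w^2*y^2 + 48*w^2*y - 12*w*y^4 + 36*w*y^3 - 24*w*y^2 - 4*y^5 + 12*y^4 - 8*y^3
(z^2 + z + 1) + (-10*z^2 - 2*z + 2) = -9*z^2 - z + 3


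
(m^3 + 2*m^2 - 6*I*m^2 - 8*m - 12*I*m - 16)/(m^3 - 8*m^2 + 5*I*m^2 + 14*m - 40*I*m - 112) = (m^2 + m*(2 - 4*I) - 8*I)/(m^2 + m*(-8 + 7*I) - 56*I)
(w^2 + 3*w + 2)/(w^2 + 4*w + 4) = (w + 1)/(w + 2)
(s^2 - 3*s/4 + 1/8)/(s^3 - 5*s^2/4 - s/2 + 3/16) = 2*(2*s - 1)/(4*s^2 - 4*s - 3)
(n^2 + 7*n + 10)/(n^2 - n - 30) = (n + 2)/(n - 6)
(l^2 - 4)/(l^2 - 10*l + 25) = (l^2 - 4)/(l^2 - 10*l + 25)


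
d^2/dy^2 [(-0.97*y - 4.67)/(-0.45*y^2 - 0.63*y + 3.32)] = ((0.9*y + 0.63)*(0.97*y + 4.67)*(1.8*y + 1.26) - (2.619*y + 5.4252)*(0.45*y^2 + 0.63*y - 3.32))/(0.45*y^2 + 0.63*y - 3.32)^3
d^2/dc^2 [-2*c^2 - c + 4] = -4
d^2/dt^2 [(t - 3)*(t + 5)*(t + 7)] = 6*t + 18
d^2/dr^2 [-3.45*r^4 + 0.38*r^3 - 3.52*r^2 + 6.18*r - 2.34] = -41.4*r^2 + 2.28*r - 7.04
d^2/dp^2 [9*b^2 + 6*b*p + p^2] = 2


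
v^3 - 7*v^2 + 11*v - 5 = (v - 5)*(v - 1)^2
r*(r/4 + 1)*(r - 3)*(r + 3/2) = r^4/4 + 5*r^3/8 - 21*r^2/8 - 9*r/2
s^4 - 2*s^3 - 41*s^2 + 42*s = s*(s - 7)*(s - 1)*(s + 6)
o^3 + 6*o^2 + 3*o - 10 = (o - 1)*(o + 2)*(o + 5)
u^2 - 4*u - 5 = (u - 5)*(u + 1)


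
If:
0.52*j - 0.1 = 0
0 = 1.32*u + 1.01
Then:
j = 0.19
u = -0.77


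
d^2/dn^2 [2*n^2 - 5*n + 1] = 4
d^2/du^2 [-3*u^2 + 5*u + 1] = -6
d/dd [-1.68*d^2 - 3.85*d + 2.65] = -3.36*d - 3.85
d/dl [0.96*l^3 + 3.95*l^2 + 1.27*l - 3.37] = 2.88*l^2 + 7.9*l + 1.27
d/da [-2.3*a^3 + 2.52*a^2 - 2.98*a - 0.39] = -6.9*a^2 + 5.04*a - 2.98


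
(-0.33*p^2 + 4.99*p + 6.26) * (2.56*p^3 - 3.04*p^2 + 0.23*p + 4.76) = -0.8448*p^5 + 13.7776*p^4 + 0.7801*p^3 - 19.4535*p^2 + 25.1922*p + 29.7976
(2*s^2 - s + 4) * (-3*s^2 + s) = -6*s^4 + 5*s^3 - 13*s^2 + 4*s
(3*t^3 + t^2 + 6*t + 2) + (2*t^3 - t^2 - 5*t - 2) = 5*t^3 + t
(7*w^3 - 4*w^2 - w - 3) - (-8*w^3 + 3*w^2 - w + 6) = 15*w^3 - 7*w^2 - 9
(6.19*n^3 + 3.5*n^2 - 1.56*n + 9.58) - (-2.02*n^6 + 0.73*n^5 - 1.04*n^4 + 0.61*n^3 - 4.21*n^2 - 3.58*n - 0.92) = 2.02*n^6 - 0.73*n^5 + 1.04*n^4 + 5.58*n^3 + 7.71*n^2 + 2.02*n + 10.5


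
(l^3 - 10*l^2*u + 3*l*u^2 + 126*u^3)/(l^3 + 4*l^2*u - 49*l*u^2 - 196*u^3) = (l^2 - 3*l*u - 18*u^2)/(l^2 + 11*l*u + 28*u^2)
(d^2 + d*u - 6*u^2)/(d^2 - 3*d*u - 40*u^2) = (-d^2 - d*u + 6*u^2)/(-d^2 + 3*d*u + 40*u^2)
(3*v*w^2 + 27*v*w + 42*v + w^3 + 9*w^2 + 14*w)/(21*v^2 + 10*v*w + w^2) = (w^2 + 9*w + 14)/(7*v + w)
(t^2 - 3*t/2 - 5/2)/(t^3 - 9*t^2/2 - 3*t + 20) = (t + 1)/(t^2 - 2*t - 8)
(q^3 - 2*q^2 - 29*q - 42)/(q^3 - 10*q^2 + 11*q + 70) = (q + 3)/(q - 5)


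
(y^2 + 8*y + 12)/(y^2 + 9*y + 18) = (y + 2)/(y + 3)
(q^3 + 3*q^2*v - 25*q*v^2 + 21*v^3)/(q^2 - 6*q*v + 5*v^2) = (q^2 + 4*q*v - 21*v^2)/(q - 5*v)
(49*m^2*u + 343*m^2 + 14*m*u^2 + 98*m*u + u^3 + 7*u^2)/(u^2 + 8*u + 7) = (49*m^2 + 14*m*u + u^2)/(u + 1)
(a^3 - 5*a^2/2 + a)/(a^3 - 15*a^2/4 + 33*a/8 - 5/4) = 4*a/(4*a - 5)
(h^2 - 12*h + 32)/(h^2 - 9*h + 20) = (h - 8)/(h - 5)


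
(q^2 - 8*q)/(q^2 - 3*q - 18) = q*(8 - q)/(-q^2 + 3*q + 18)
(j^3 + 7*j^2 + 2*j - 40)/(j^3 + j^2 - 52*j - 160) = (j - 2)/(j - 8)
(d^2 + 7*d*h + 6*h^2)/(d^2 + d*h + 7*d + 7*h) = (d + 6*h)/(d + 7)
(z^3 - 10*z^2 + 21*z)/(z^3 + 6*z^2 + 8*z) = (z^2 - 10*z + 21)/(z^2 + 6*z + 8)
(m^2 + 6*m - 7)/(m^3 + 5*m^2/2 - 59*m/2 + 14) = 2*(m - 1)/(2*m^2 - 9*m + 4)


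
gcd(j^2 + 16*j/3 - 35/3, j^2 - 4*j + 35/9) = j - 5/3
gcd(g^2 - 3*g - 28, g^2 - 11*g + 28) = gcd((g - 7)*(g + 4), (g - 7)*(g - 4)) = g - 7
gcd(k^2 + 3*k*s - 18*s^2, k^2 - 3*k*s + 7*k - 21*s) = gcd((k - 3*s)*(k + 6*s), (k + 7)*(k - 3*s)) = -k + 3*s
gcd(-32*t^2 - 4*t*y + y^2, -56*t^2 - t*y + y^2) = -8*t + y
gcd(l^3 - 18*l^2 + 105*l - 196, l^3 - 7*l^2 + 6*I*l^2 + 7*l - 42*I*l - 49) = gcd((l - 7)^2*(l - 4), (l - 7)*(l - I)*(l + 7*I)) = l - 7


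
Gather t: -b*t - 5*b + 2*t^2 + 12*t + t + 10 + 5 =-5*b + 2*t^2 + t*(13 - b) + 15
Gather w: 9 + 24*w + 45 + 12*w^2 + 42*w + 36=12*w^2 + 66*w + 90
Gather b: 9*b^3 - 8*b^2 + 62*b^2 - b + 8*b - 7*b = 9*b^3 + 54*b^2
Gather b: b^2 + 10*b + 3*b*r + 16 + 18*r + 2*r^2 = b^2 + b*(3*r + 10) + 2*r^2 + 18*r + 16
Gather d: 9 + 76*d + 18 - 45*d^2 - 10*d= -45*d^2 + 66*d + 27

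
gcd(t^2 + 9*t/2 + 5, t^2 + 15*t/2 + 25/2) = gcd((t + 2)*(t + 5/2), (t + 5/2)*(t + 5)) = t + 5/2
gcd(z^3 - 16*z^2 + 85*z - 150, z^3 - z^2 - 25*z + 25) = z - 5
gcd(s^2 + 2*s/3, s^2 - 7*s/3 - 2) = s + 2/3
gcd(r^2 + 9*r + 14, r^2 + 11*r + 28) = r + 7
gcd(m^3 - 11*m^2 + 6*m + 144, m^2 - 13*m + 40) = m - 8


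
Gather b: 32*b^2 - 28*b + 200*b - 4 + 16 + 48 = 32*b^2 + 172*b + 60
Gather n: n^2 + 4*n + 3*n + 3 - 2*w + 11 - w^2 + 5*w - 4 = n^2 + 7*n - w^2 + 3*w + 10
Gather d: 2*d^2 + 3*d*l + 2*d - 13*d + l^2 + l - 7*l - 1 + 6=2*d^2 + d*(3*l - 11) + l^2 - 6*l + 5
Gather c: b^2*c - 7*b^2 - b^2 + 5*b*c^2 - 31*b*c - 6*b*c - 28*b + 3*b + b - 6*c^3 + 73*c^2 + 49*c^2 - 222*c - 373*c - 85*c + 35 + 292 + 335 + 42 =-8*b^2 - 24*b - 6*c^3 + c^2*(5*b + 122) + c*(b^2 - 37*b - 680) + 704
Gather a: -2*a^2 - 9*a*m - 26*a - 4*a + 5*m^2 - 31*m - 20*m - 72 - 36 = -2*a^2 + a*(-9*m - 30) + 5*m^2 - 51*m - 108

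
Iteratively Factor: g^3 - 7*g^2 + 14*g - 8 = (g - 4)*(g^2 - 3*g + 2) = (g - 4)*(g - 2)*(g - 1)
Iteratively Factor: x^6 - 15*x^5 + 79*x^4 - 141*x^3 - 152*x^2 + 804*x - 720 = (x - 3)*(x^5 - 12*x^4 + 43*x^3 - 12*x^2 - 188*x + 240) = (x - 3)*(x + 2)*(x^4 - 14*x^3 + 71*x^2 - 154*x + 120) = (x - 5)*(x - 3)*(x + 2)*(x^3 - 9*x^2 + 26*x - 24) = (x - 5)*(x - 3)*(x - 2)*(x + 2)*(x^2 - 7*x + 12) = (x - 5)*(x - 3)^2*(x - 2)*(x + 2)*(x - 4)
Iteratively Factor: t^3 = (t)*(t^2) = t^2*(t)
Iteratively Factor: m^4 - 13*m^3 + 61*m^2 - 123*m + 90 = (m - 5)*(m^3 - 8*m^2 + 21*m - 18) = (m - 5)*(m - 2)*(m^2 - 6*m + 9) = (m - 5)*(m - 3)*(m - 2)*(m - 3)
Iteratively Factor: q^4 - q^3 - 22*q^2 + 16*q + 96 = (q - 4)*(q^3 + 3*q^2 - 10*q - 24) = (q - 4)*(q + 4)*(q^2 - q - 6) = (q - 4)*(q - 3)*(q + 4)*(q + 2)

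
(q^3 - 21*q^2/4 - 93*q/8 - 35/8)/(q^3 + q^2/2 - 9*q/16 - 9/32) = 4*(4*q^2 - 23*q - 35)/(16*q^2 - 9)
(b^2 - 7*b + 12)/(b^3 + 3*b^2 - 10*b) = (b^2 - 7*b + 12)/(b*(b^2 + 3*b - 10))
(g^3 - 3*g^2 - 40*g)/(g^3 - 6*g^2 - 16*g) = (g + 5)/(g + 2)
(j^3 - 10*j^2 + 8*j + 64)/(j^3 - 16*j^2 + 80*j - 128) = (j + 2)/(j - 4)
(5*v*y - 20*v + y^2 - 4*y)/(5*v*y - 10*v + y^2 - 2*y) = (y - 4)/(y - 2)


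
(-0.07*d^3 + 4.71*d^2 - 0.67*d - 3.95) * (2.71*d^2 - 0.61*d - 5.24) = -0.1897*d^5 + 12.8068*d^4 - 4.322*d^3 - 34.9762*d^2 + 5.9203*d + 20.698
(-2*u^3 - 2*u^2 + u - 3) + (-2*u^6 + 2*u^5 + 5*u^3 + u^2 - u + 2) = -2*u^6 + 2*u^5 + 3*u^3 - u^2 - 1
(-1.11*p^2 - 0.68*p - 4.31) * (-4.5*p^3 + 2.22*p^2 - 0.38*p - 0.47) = 4.995*p^5 + 0.5958*p^4 + 18.3072*p^3 - 8.7881*p^2 + 1.9574*p + 2.0257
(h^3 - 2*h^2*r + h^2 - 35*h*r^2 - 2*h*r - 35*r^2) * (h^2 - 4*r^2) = h^5 - 2*h^4*r + h^4 - 39*h^3*r^2 - 2*h^3*r + 8*h^2*r^3 - 39*h^2*r^2 + 140*h*r^4 + 8*h*r^3 + 140*r^4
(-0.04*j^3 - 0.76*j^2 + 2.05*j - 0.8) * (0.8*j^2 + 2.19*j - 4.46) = -0.032*j^5 - 0.6956*j^4 + 0.154*j^3 + 7.2391*j^2 - 10.895*j + 3.568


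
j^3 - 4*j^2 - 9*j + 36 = (j - 4)*(j - 3)*(j + 3)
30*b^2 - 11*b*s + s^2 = (-6*b + s)*(-5*b + s)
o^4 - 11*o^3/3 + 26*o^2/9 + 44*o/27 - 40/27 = (o - 2)*(o - 5/3)*(o - 2/3)*(o + 2/3)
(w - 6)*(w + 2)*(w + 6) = w^3 + 2*w^2 - 36*w - 72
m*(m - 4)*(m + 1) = m^3 - 3*m^2 - 4*m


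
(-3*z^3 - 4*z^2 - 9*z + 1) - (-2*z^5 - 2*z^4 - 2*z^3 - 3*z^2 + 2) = 2*z^5 + 2*z^4 - z^3 - z^2 - 9*z - 1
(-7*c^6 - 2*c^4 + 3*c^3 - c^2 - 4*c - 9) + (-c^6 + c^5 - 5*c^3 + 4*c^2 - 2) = -8*c^6 + c^5 - 2*c^4 - 2*c^3 + 3*c^2 - 4*c - 11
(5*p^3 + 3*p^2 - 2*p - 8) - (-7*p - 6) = 5*p^3 + 3*p^2 + 5*p - 2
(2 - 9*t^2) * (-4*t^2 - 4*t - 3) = 36*t^4 + 36*t^3 + 19*t^2 - 8*t - 6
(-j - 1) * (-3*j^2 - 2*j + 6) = 3*j^3 + 5*j^2 - 4*j - 6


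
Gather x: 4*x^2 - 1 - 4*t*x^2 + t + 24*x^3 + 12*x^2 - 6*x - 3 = t + 24*x^3 + x^2*(16 - 4*t) - 6*x - 4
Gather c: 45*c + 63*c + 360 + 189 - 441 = 108*c + 108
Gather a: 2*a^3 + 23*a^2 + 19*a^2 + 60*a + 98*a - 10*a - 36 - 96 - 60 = 2*a^3 + 42*a^2 + 148*a - 192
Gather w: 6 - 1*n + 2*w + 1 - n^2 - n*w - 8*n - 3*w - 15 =-n^2 - 9*n + w*(-n - 1) - 8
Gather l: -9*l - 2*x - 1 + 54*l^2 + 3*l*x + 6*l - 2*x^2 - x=54*l^2 + l*(3*x - 3) - 2*x^2 - 3*x - 1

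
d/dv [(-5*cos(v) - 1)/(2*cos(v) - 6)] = -8*sin(v)/(cos(v) - 3)^2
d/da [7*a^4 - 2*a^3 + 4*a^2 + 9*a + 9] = 28*a^3 - 6*a^2 + 8*a + 9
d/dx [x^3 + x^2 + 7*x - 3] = 3*x^2 + 2*x + 7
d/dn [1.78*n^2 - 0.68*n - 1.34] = 3.56*n - 0.68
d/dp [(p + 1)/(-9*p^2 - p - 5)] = (-9*p^2 - p + (p + 1)*(18*p + 1) - 5)/(9*p^2 + p + 5)^2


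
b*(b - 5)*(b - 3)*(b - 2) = b^4 - 10*b^3 + 31*b^2 - 30*b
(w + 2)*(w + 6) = w^2 + 8*w + 12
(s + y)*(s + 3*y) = s^2 + 4*s*y + 3*y^2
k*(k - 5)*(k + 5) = k^3 - 25*k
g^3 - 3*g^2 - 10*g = g*(g - 5)*(g + 2)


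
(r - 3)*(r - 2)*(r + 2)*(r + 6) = r^4 + 3*r^3 - 22*r^2 - 12*r + 72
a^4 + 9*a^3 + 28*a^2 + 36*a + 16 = (a + 1)*(a + 2)^2*(a + 4)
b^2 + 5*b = b*(b + 5)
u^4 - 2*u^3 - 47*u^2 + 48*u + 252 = (u - 7)*(u - 3)*(u + 2)*(u + 6)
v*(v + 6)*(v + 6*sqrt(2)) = v^3 + 6*v^2 + 6*sqrt(2)*v^2 + 36*sqrt(2)*v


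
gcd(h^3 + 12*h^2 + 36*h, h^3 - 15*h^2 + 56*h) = h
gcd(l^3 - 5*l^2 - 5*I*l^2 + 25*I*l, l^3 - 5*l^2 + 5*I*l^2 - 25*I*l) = l^2 - 5*l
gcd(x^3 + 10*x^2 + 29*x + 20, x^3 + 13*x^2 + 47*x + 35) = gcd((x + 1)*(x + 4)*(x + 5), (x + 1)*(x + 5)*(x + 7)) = x^2 + 6*x + 5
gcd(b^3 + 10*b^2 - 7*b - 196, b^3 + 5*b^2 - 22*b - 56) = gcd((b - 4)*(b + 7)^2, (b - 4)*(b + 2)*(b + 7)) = b^2 + 3*b - 28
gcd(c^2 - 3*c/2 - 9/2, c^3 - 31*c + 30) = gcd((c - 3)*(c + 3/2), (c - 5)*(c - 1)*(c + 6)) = 1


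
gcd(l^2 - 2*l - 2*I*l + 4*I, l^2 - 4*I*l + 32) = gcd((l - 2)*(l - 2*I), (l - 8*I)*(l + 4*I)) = 1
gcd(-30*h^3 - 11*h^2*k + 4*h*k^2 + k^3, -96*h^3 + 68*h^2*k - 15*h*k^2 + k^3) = 3*h - k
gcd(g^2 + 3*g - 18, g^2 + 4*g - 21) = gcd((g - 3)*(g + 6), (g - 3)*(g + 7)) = g - 3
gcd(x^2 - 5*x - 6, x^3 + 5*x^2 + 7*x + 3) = x + 1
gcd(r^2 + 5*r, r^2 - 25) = r + 5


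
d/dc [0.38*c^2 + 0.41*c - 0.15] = 0.76*c + 0.41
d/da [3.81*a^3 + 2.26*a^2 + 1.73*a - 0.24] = 11.43*a^2 + 4.52*a + 1.73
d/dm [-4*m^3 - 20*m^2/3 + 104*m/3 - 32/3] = -12*m^2 - 40*m/3 + 104/3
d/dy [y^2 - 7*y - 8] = 2*y - 7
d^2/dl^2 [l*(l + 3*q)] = 2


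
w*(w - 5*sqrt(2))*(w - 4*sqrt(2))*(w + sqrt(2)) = w^4 - 8*sqrt(2)*w^3 + 22*w^2 + 40*sqrt(2)*w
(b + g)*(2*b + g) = 2*b^2 + 3*b*g + g^2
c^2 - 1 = (c - 1)*(c + 1)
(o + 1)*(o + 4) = o^2 + 5*o + 4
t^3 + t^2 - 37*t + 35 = (t - 5)*(t - 1)*(t + 7)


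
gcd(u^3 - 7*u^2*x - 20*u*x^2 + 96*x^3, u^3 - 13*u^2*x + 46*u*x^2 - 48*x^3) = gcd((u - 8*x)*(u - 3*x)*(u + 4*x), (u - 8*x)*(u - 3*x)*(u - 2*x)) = u^2 - 11*u*x + 24*x^2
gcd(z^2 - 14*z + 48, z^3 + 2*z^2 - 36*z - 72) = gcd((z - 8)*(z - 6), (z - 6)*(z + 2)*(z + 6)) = z - 6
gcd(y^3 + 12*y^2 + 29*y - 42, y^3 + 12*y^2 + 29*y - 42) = y^3 + 12*y^2 + 29*y - 42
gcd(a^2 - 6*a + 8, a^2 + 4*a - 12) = a - 2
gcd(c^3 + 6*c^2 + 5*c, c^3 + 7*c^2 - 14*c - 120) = c + 5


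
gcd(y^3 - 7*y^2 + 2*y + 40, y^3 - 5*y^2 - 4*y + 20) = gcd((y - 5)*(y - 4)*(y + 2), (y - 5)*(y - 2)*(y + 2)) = y^2 - 3*y - 10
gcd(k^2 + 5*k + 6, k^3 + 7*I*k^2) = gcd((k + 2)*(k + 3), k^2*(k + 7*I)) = 1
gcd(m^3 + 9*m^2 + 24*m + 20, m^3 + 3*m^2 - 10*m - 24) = m + 2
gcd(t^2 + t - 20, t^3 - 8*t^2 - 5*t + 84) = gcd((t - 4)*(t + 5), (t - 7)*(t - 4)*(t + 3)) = t - 4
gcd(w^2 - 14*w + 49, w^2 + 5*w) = 1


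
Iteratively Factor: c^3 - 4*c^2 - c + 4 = (c - 1)*(c^2 - 3*c - 4) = (c - 1)*(c + 1)*(c - 4)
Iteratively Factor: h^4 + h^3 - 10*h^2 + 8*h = (h + 4)*(h^3 - 3*h^2 + 2*h) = h*(h + 4)*(h^2 - 3*h + 2) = h*(h - 2)*(h + 4)*(h - 1)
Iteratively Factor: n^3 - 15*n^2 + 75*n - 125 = (n - 5)*(n^2 - 10*n + 25) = (n - 5)^2*(n - 5)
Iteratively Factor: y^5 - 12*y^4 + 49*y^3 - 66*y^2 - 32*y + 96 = (y + 1)*(y^4 - 13*y^3 + 62*y^2 - 128*y + 96) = (y - 4)*(y + 1)*(y^3 - 9*y^2 + 26*y - 24) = (y - 4)*(y - 2)*(y + 1)*(y^2 - 7*y + 12) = (y - 4)*(y - 3)*(y - 2)*(y + 1)*(y - 4)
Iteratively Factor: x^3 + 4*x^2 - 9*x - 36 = (x + 3)*(x^2 + x - 12) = (x + 3)*(x + 4)*(x - 3)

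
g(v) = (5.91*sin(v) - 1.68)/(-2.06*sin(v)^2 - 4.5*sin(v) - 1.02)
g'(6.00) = -1754.34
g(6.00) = -43.52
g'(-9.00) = 33.62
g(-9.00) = -8.49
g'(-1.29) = 0.61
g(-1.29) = -5.25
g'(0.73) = -0.39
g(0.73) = -0.46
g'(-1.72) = -0.38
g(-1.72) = -5.32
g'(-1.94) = -0.65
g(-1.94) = -5.19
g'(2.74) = 1.39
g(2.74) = -0.20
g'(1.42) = -0.02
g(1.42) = -0.56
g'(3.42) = 2770.91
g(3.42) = -54.06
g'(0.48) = -1.01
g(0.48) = -0.30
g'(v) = (4.12*sin(v)*cos(v) + 4.5*cos(v))*(5.91*sin(v) - 1.68)/(-2.06*sin(v)^2 - 4.5*sin(v) - 1.02)^2 + 5.91*cos(v)/(-2.06*sin(v)^2 - 4.5*sin(v) - 1.02)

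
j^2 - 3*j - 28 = (j - 7)*(j + 4)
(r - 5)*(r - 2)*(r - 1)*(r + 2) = r^4 - 6*r^3 + r^2 + 24*r - 20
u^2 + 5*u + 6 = (u + 2)*(u + 3)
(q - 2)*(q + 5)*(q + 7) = q^3 + 10*q^2 + 11*q - 70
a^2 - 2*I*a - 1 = (a - I)^2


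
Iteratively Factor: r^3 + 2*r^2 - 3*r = (r + 3)*(r^2 - r) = r*(r + 3)*(r - 1)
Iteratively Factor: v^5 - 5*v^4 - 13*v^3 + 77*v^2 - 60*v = (v)*(v^4 - 5*v^3 - 13*v^2 + 77*v - 60) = v*(v - 5)*(v^3 - 13*v + 12) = v*(v - 5)*(v - 3)*(v^2 + 3*v - 4) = v*(v - 5)*(v - 3)*(v - 1)*(v + 4)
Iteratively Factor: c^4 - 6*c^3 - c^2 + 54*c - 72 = (c - 3)*(c^3 - 3*c^2 - 10*c + 24) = (c - 3)*(c - 2)*(c^2 - c - 12) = (c - 4)*(c - 3)*(c - 2)*(c + 3)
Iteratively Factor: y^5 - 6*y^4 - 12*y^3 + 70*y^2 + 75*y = (y + 3)*(y^4 - 9*y^3 + 15*y^2 + 25*y) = (y + 1)*(y + 3)*(y^3 - 10*y^2 + 25*y) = (y - 5)*(y + 1)*(y + 3)*(y^2 - 5*y) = y*(y - 5)*(y + 1)*(y + 3)*(y - 5)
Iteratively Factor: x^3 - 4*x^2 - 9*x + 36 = (x - 4)*(x^2 - 9) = (x - 4)*(x + 3)*(x - 3)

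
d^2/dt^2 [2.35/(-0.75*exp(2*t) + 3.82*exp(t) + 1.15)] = (2.35*(1.5*exp(t) - 3.82)*(3.0*exp(t) - 7.64)*exp(t) + (7.05*exp(t) - 8.977)*(-0.75*exp(2*t) + 3.82*exp(t) + 1.15))*exp(t)/(-0.75*exp(2*t) + 3.82*exp(t) + 1.15)^3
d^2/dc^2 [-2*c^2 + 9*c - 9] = -4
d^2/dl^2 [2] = 0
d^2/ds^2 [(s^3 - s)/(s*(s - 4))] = 30/(s^3 - 12*s^2 + 48*s - 64)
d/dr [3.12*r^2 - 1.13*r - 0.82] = 6.24*r - 1.13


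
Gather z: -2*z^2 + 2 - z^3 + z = -z^3 - 2*z^2 + z + 2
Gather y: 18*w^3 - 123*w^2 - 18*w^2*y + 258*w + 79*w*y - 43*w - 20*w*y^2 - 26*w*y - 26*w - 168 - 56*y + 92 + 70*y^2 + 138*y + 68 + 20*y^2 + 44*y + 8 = 18*w^3 - 123*w^2 + 189*w + y^2*(90 - 20*w) + y*(-18*w^2 + 53*w + 126)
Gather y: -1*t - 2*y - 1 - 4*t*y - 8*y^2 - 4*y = -t - 8*y^2 + y*(-4*t - 6) - 1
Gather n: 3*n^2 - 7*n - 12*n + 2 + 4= 3*n^2 - 19*n + 6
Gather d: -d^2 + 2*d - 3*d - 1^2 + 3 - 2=-d^2 - d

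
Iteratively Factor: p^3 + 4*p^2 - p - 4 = (p + 4)*(p^2 - 1) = (p + 1)*(p + 4)*(p - 1)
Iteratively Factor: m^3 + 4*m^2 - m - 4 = (m - 1)*(m^2 + 5*m + 4) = (m - 1)*(m + 1)*(m + 4)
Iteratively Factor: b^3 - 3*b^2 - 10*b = (b)*(b^2 - 3*b - 10) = b*(b + 2)*(b - 5)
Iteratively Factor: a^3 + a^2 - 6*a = (a + 3)*(a^2 - 2*a) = (a - 2)*(a + 3)*(a)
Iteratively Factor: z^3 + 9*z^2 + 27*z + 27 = (z + 3)*(z^2 + 6*z + 9) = (z + 3)^2*(z + 3)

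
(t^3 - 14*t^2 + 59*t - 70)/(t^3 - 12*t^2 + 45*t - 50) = (t - 7)/(t - 5)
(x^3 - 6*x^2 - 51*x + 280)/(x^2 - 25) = (x^2 - x - 56)/(x + 5)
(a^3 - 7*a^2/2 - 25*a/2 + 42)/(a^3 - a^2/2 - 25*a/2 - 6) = (2*a^2 + a - 21)/(2*a^2 + 7*a + 3)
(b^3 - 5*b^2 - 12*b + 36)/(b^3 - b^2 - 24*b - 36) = (b - 2)/(b + 2)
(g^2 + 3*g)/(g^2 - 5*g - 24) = g/(g - 8)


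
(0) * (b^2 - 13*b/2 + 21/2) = 0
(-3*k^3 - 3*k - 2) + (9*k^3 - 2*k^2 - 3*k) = 6*k^3 - 2*k^2 - 6*k - 2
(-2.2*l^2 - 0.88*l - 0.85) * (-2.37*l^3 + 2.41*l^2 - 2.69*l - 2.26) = 5.214*l^5 - 3.2164*l^4 + 5.8117*l^3 + 5.2907*l^2 + 4.2753*l + 1.921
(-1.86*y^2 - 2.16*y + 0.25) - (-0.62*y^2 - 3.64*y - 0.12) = -1.24*y^2 + 1.48*y + 0.37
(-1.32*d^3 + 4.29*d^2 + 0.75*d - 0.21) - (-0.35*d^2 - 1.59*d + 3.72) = -1.32*d^3 + 4.64*d^2 + 2.34*d - 3.93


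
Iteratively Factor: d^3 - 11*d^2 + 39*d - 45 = (d - 3)*(d^2 - 8*d + 15) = (d - 3)^2*(d - 5)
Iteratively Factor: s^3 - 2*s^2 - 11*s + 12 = (s + 3)*(s^2 - 5*s + 4) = (s - 4)*(s + 3)*(s - 1)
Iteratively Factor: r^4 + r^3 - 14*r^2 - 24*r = (r + 2)*(r^3 - r^2 - 12*r) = (r - 4)*(r + 2)*(r^2 + 3*r) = r*(r - 4)*(r + 2)*(r + 3)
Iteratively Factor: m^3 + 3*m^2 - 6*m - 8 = (m - 2)*(m^2 + 5*m + 4) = (m - 2)*(m + 1)*(m + 4)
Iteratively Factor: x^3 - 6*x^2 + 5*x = (x)*(x^2 - 6*x + 5) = x*(x - 1)*(x - 5)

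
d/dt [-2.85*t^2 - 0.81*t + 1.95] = -5.7*t - 0.81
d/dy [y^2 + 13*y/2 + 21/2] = 2*y + 13/2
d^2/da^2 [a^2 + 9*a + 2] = 2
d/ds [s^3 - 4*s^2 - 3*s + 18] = 3*s^2 - 8*s - 3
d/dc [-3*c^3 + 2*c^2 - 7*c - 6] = -9*c^2 + 4*c - 7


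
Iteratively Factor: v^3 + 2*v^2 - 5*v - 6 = (v + 3)*(v^2 - v - 2) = (v + 1)*(v + 3)*(v - 2)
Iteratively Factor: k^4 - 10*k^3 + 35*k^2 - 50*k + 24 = (k - 1)*(k^3 - 9*k^2 + 26*k - 24) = (k - 4)*(k - 1)*(k^2 - 5*k + 6) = (k - 4)*(k - 3)*(k - 1)*(k - 2)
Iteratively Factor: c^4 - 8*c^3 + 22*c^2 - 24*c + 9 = (c - 3)*(c^3 - 5*c^2 + 7*c - 3) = (c - 3)*(c - 1)*(c^2 - 4*c + 3) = (c - 3)*(c - 1)^2*(c - 3)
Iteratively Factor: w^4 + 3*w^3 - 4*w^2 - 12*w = (w + 2)*(w^3 + w^2 - 6*w) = w*(w + 2)*(w^2 + w - 6) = w*(w + 2)*(w + 3)*(w - 2)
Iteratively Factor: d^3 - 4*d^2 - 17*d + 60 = (d + 4)*(d^2 - 8*d + 15) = (d - 3)*(d + 4)*(d - 5)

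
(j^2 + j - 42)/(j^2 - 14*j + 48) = (j + 7)/(j - 8)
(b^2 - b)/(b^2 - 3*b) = (b - 1)/(b - 3)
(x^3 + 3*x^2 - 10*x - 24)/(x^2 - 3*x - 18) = (-x^3 - 3*x^2 + 10*x + 24)/(-x^2 + 3*x + 18)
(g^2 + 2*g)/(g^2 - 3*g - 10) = g/(g - 5)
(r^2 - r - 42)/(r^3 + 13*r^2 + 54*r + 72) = (r - 7)/(r^2 + 7*r + 12)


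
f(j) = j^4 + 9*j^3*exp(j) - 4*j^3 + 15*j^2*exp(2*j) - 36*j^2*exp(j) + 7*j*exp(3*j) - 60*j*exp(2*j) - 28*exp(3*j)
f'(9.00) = 59691874507586.76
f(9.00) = 18666038439616.57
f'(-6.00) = -1300.54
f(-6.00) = 2151.97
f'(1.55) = -7961.08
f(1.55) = -3316.80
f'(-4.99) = -802.45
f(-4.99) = 1103.34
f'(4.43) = 10418095.02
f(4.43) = 1987370.15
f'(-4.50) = -614.92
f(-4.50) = 757.42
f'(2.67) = -82279.02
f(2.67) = -40395.90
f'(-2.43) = -126.38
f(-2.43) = 63.97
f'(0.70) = -1056.60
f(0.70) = -359.59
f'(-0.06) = -109.71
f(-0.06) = -20.62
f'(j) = 9*j^3*exp(j) + 4*j^3 + 30*j^2*exp(2*j) - 9*j^2*exp(j) - 12*j^2 + 21*j*exp(3*j) - 90*j*exp(2*j) - 72*j*exp(j) - 77*exp(3*j) - 60*exp(2*j)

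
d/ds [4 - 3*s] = -3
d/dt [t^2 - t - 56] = 2*t - 1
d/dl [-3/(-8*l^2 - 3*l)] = 3*(-16*l - 3)/(l^2*(8*l + 3)^2)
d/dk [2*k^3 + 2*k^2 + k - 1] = 6*k^2 + 4*k + 1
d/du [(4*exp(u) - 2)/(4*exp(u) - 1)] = 4*exp(u)/(4*exp(u) - 1)^2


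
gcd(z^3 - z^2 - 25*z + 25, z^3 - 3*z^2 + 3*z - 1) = z - 1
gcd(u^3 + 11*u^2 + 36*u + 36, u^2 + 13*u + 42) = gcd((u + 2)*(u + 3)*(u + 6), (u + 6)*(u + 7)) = u + 6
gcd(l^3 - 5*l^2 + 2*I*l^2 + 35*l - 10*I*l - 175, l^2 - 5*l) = l - 5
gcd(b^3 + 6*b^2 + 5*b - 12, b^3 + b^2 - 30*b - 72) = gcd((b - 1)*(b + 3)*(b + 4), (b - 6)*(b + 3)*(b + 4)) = b^2 + 7*b + 12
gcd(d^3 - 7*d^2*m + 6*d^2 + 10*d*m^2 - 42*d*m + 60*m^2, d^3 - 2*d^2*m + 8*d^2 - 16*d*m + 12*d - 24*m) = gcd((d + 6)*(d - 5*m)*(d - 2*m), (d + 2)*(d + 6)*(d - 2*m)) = d^2 - 2*d*m + 6*d - 12*m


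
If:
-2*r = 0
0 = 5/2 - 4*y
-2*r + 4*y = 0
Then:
No Solution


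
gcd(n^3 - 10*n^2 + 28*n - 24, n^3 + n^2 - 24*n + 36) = n - 2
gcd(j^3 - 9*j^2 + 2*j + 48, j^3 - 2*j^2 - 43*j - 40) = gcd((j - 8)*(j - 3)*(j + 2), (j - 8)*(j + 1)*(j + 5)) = j - 8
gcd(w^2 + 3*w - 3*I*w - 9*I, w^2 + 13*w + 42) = 1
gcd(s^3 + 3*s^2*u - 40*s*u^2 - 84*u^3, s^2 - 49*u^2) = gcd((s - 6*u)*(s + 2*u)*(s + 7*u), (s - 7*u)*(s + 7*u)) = s + 7*u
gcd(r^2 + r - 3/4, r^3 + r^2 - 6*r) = 1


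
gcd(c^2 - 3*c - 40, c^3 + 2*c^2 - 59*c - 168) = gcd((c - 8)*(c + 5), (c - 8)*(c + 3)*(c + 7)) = c - 8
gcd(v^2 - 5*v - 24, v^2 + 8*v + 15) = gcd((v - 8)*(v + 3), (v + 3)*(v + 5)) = v + 3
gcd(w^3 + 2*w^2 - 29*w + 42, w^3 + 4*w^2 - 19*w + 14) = w^2 + 5*w - 14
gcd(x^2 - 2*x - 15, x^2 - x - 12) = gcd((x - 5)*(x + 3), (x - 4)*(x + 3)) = x + 3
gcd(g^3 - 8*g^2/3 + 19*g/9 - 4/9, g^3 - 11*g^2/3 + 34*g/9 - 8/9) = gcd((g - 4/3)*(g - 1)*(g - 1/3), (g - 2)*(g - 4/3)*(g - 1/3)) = g^2 - 5*g/3 + 4/9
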